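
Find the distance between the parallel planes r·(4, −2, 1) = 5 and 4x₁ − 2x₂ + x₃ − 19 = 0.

2√21/3

With common normal n = (4, −2, 1) (|n| = √21), the distance is |5 − 19|/|n| = 14/√21 = 2√21/3.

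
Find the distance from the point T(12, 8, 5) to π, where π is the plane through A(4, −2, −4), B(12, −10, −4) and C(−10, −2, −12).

AB = (8, −8, 0) and AC = (−14, 0, −8), so a normal is n = AB × AC = (64, 64, −112).
n = (64, 64, −112); n·P − 576 = 144; |n| = 144; distance = 144/144 = 1.

1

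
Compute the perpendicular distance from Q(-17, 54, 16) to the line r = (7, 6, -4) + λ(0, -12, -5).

24

Direction vector d = (0, -12, -5).
AP = (-24, 48, 20), and AP × d = (0, -120, 288).
|AP × d|² = 97344 and |d|² = 169, so the distance is √(97344/169) = √576 = 24.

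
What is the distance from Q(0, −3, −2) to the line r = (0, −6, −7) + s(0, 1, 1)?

√2

Direction vector d = (0, 1, 1).
AP = (0, 3, 5); AP·d = 8, |AP|² = 34, |d|² = 2.
distance² = |AP|² − (AP·d)²/|d|² = 34 − 64/2 = 2, so the distance is √2.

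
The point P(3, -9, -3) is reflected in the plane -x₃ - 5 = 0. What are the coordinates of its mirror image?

(3, -9, -7)

With n = (0, 0, -1), the signed offset is (n·P − 5)/|n|² = -2/1 = -2.
P' = P − 2t·n = (3, -9, -3) − (-4)·(0, 0, -1) = (3, -9, -7).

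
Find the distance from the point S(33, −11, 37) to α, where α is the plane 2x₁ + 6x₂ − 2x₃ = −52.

√11

Normal vector n = (2, 6, −2), and n·(33, −11, 37) − (−52) = −22.
|n| = √(4 + 36 + 4) = 2√11, so the distance is |-22|/(2√11) = √11.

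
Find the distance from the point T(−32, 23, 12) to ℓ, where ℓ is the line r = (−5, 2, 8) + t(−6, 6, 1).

Direction vector d = (−6, 6, 1).
AP = (−27, 21, 4), and AP × d = (−3, 3, −36).
|AP × d|² = 1314 and |d|² = 73, so the distance is √(1314/73) = √18 = 3√2.

3√2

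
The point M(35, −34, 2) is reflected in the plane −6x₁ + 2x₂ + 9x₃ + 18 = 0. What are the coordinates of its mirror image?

(11, -26, 38)

n = (−6, 2, 9), |n|² = 121, n·M − (-18) = -242, so t = -242/121 = -2.
Foot F = M − (-2)·n = (23, −30, 20); the reflection is 2F − M = (11, −26, 38).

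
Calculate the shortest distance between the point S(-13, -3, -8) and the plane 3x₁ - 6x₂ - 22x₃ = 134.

d = |3·(-13) + (-6)·(-3) + (-22)·(-8) − 134| / √(9 + 36 + 484) = |21| / 23 = 21/23.

21/23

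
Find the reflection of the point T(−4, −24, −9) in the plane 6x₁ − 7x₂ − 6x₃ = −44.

With n = (6, −7, −6), the signed offset is (n·T − (-44))/|n|² = 242/121 = 2.
T' = T − 2t·n = (−4, −24, −9) − 4·(6, −7, −6) = (−28, 4, 15).

(-28, 4, 15)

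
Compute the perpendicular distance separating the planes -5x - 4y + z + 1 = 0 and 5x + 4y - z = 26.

25√42/42

Divide the second equation by -1 to match normals: -5x - 4y + z = -26.
With common normal n = (-5, -4, 1) (|n| = √42), the distance is |(-1) − (-26)|/|n| = 25/√42.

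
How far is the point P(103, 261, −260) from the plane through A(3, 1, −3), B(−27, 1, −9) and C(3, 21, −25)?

6

AB = (−30, 0, −6) and AC = (0, 20, −22), so a normal is n = AB × AC = (120, −660, −600).
Then n·(103, 261, −260) − 1500 = −5400.
|n| = √(14400 + 435600 + 360000) = 900, so the distance is |-5400|/900 = 6.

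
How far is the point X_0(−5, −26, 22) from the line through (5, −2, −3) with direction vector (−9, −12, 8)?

√145

Direction vector d = (−9, −12, 8).
AP = (−10, −24, 25), and AP × d = (108, −145, −96).
|AP × d|² = 41905 and |d|² = 289, so the distance is √(41905/289) = √145.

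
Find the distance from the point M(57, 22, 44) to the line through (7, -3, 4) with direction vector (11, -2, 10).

15√5

Direction vector d = (11, -2, 10).
AP = (50, 25, 40), and AP × d = (330, -60, -375).
|AP × d|² = 253125 and |d|² = 225, so the distance is √(253125/225) = √1125 = 15√5.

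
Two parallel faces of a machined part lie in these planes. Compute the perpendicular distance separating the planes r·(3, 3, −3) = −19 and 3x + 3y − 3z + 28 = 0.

Both planes have normal n = (3, 3, −3), |n| = 3√3. Any point on the first plane is at distance |(-28) − (-19)|/|n| = 9/(3√3) = √3 from the second.

√3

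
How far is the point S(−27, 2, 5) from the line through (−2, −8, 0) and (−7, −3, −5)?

15√2

A direction vector is d = (−5, 5, −5).
AP = (−25, 10, 5); AP·d = 150, |AP|² = 750, |d|² = 75.
distance² = |AP|² − (AP·d)²/|d|² = 750 − 22500/75 = 450, so the distance is 15√2.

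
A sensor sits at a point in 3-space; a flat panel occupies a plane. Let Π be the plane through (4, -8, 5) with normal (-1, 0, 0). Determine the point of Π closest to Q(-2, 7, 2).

(4, 7, 2)

n = (-1, 0, 0), |n|² = 1, and n·Q − (-4) = 6.
t = 6/1 = 6, so the foot is Q − t·n = (-2, 7, 2) − 6·(-1, 0, 0) = (4, 7, 2).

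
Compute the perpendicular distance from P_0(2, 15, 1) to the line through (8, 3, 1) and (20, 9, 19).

A direction vector is d = (12, 6, 18).
AP = (−6, 12, 0), and AP × d = (216, 108, −180).
|AP × d|² = 90720 and |d|² = 504, so the distance is √(90720/504) = √180 = 6√5.

6√5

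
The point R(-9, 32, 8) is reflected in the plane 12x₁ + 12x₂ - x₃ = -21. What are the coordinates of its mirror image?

(-33, 8, 10)

With n = (12, 12, -1), the signed offset is (n·R − (-21))/|n|² = 289/289 = 1.
R' = R − 2t·n = (-9, 32, 8) − 2·(12, 12, -1) = (-33, 8, 10).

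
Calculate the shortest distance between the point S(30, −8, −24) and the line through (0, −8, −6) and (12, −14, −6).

6√14

A direction vector is d = (12, −6, 0).
AP = (30, 0, −18), and AP × d = (−108, −216, −180).
|AP × d|² = 90720 and |d|² = 180, so the distance is √(90720/180) = √504 = 6√14.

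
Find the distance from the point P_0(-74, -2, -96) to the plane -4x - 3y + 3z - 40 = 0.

n = (-4, -3, 3); n·P − 40 = -26; |n| = √34; distance = 26/√34.

26/√34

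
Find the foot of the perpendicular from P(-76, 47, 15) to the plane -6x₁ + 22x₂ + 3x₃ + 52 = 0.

(-58, -19, 6)

The perpendicular from P has direction n = (-6, 22, 3): r = (-76, 47, 15) + t(-6, 22, 3).
Substitute into the plane: n·(P + tn) = -52 gives 1535 + 529t = -52, so t = -3.
Foot = (-76, 47, 15) + (-3)·(-6, 22, 3) = (-58, -19, 6).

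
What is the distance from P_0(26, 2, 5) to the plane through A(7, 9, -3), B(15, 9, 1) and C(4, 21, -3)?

5/9

AB = (8, 0, 4) and AC = (-3, 12, 0), so a normal is n = AB × AC = (-48, -12, 96).
d = |(-48)·26 + (-12)·2 + 96·5 − (-732)| / √(2304 + 144 + 9216) = |-60| / 108 = 5/9.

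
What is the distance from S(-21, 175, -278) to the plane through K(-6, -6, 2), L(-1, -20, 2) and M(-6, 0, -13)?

9

KL = (5, -14, 0) and KM = (0, 6, -15), so a normal is n = KL × KM = (210, 75, 30).
n = (210, 75, 30); n·P − (-1650) = 2025; |n| = 225; distance = 2025/225 = 9.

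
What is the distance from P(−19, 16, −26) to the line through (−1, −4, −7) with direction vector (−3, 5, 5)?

3√114

Direction vector d = (−3, 5, 5).
AP = (−18, 20, −19); AP·d = 59, |AP|² = 1085, |d|² = 59.
distance² = |AP|² − (AP·d)²/|d|² = 1085 − 3481/59 = 1026, so the distance is 3√114.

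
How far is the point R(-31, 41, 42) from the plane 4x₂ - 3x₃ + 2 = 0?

d = |4·41 + (-3)·42 − (-2)| / √(0 + 16 + 9) = |40| / 5 = 8.

8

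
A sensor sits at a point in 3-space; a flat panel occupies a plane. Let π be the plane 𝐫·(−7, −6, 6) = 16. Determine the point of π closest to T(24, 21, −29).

(-4, -3, -5)

n = (−7, −6, 6), |n|² = 121, and n·T − 16 = -484.
t = -484/121 = -4, so the foot is T − t·n = (24, 21, −29) − (-4)·(−7, −6, 6) = (−4, −3, −5).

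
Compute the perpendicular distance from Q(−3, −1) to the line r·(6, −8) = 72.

41/5

The normal to the line is n = (6, −8) with |n| = 10.
|n·Q − 72| = |-10 − 72| = 82, so the distance is 82/10 = 41/5.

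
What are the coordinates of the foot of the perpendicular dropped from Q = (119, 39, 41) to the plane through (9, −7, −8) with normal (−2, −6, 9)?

(1299/11, 399/11, 496/11)

n = (−2, −6, 9), |n|² = 121, and n·Q − (-48) = -55.
t = -55/121 = -5/11, so the foot is Q − t·n = (119, 39, 41) − (-5/11)·(−2, −6, 9) = (1299/11, 399/11, 496/11).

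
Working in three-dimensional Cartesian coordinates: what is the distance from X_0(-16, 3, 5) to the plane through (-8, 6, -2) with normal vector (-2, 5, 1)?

The plane has equation n·(r − (-8, 6, -2)) = 0, i.e. n·r = 44.
n = (-2, 5, 1); n·P − 44 = 8; |n| = √30; distance = 8/√30 = 4√30/15.

8/√30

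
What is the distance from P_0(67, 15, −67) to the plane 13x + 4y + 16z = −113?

4/3

Normal vector n = (13, 4, 16), and n·(67, 15, −67) − (−113) = −28.
|n| = √(169 + 16 + 256) = 21, so the distance is |-28|/21 = 4/3.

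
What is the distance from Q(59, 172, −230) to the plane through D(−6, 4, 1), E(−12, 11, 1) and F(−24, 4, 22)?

7

DE = (−6, 7, 0) and DF = (−18, 0, 21), so a normal is n = DE × DF = (147, 126, 126).
n = (147, 126, 126); n·P − (-252) = 1617; |n| = 231; distance = 1617/231 = 7.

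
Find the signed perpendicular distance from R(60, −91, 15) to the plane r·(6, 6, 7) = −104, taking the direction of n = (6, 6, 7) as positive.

n·R − (-104) = 23.
|n| = 11, so the signed distance is 23/11.

23/11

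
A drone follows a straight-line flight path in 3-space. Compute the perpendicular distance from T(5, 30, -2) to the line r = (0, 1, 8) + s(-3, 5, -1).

Direction vector d = (-3, 5, -1).
AP = (5, 29, -10); AP·d = 140, |AP|² = 966, |d|² = 35.
distance² = |AP|² − (AP·d)²/|d|² = 966 − 19600/35 = 406, so the distance is √406.

√406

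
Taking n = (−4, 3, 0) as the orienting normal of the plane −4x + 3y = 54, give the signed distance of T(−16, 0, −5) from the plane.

n·T − 54 = 10.
|n| = 5, so the signed distance is 10/5 = 2.

2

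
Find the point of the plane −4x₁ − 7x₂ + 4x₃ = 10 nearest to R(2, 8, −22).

The perpendicular from R has direction n = (−4, −7, 4): r = (2, 8, −22) + λ(−4, −7, 4).
Substitute into the plane: n·(R + λn) = 10 gives -152 + 81λ = 10, so λ = 2.
Foot = (2, 8, −22) + 2·(−4, −7, 4) = (−6, −6, −14).

(-6, -6, -14)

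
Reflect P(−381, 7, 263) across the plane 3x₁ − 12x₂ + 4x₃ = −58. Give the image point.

With n = (3, −12, 4), the signed offset is (n·P − (-58))/|n|² = -117/169 = -9/13.
P' = P − 2t·n = (−381, 7, 263) − (-18/13)·(3, −12, 4) = (−4899/13, −125/13, 3491/13).

(-4899/13, -125/13, 3491/13)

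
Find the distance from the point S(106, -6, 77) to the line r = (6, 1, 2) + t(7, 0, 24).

√5674

Direction vector d = (7, 0, 24).
AP = (100, -7, 75); AP·d = 2500, |AP|² = 15674, |d|² = 625.
distance² = |AP|² − (AP·d)²/|d|² = 15674 − 6250000/625 = 5674, so the distance is √5674.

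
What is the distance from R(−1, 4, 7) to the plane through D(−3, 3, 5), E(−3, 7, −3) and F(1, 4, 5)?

2√21/7

DE = (0, 4, −8) and DF = (4, 1, 0), so a normal is n = DE × DF = (8, −32, −16).
n = (8, −32, −16); n·P − (-200) = -48; |n| = 8√21; distance = 48/(8√21) = 6/√21.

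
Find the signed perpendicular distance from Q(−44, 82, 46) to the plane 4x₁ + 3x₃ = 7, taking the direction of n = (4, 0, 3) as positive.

n·Q − 7 = -45.
|n| = 5, so the signed distance is -45/5 = -9.

-9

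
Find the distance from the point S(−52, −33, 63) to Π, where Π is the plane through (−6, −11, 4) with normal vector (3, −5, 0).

The plane has equation n·(r − (−6, −11, 4)) = 0, i.e. n·r = 37.
n = (3, −5, 0); n·P − 37 = -28; |n| = √34; distance = 28/√34.

28/√34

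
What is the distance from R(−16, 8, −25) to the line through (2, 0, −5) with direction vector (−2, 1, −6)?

Direction vector d = (−2, 1, −6).
AP = (−18, 8, −20), and AP × d = (−28, −68, −2).
|AP × d|² = 5412 and |d|² = 41, so the distance is √(5412/41) = √132 = 2√33.

2√33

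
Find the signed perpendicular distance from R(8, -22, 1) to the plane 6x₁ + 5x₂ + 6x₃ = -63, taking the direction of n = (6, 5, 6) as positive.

n·R − (-63) = 7.
|n| = √97, so the signed distance is 7/√97.

7/√97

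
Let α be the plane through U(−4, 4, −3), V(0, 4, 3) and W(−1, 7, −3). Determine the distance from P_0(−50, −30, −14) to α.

UV = (4, 0, 6) and UW = (3, 3, 0), so a normal is n = UV × UW = (−18, 18, 12).
Then n·(−50, −30, −14) − 108 = 84.
|n| = √(324 + 324 + 144) = 6√22, so the distance is |84|/(6√22) = 14/√22.

14/√22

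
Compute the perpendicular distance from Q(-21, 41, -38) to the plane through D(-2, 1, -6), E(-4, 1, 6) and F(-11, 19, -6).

DE = (-2, 0, 12) and DF = (-9, 18, 0), so a normal is n = DE × DF = (-216, -108, -36).
n = (-216, -108, -36); n·P − 540 = 936; |n| = 36√46; distance = 936/(36√46) = 13√46/23.

26/√46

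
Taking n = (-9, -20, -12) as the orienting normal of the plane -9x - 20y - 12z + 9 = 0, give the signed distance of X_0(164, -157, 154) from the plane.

-7

n·X_0 − (-9) = -175.
|n| = 25, so the signed distance is -175/25 = -7.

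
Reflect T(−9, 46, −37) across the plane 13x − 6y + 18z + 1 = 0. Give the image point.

(43, 22, 35)

With n = (13, −6, 18), the signed offset is (n·T − (-1))/|n|² = -1058/529 = -2.
T' = T − 2t·n = (−9, 46, −37) − (-4)·(13, −6, 18) = (43, 22, 35).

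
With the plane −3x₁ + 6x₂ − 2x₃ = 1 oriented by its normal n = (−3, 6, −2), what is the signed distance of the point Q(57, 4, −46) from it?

n·Q − 1 = -56.
|n| = 7, so the signed distance is -56/7 = -8.

-8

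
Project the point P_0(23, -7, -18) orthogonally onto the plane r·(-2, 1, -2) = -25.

(223/9, -71/9, -146/9)

The perpendicular from P_0 has direction n = (-2, 1, -2): r = (23, -7, -18) + t(-2, 1, -2).
Substitute into the plane: n·(P_0 + tn) = -25 gives -17 + 9t = -25, so t = -8/9.
Foot = (23, -7, -18) + (-8/9)·(-2, 1, -2) = (223/9, -71/9, -146/9).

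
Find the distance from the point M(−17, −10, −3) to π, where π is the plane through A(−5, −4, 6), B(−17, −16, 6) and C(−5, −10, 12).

√3

AB = (−12, −12, 0) and AC = (0, −6, 6), so a normal is n = AB × AC = (−72, 72, 72).
Then n·(−17, −10, −3) − 504 = −216.
|n| = √(5184 + 5184 + 5184) = 72√3, so the distance is |-216|/(72√3) = √3.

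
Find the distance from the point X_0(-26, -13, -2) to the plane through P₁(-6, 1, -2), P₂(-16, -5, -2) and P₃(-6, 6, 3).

P₁P₂ = (-10, -6, 0) and P₁P₃ = (0, 5, 5), so a normal is n = P₁P₂ × P₁P₃ = (-30, 50, -50).
Then n·(-26, -13, -2) - 330 = -100.
|n| = √(900 + 2500 + 2500) = 10√59, so the distance is |-100|/(10√59) = 10/√59.

10√59/59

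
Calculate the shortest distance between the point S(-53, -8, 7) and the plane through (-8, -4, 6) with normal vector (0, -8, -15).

The plane has equation n·(r − (-8, -4, 6)) = 0, i.e. n·r = -58.
n = (0, -8, -15); n·P − (-58) = 17; |n| = 17; distance = 17/17 = 1.

1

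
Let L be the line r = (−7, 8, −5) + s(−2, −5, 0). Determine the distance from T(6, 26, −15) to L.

Direction vector d = (−2, −5, 0).
AP = (13, 18, −10); AP·d = -116, |AP|² = 593, |d|² = 29.
distance² = |AP|² − (AP·d)²/|d|² = 593 − 13456/29 = 129, so the distance is √129.

√129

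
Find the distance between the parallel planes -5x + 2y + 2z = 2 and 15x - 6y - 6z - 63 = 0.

23/√33

Divide the second equation by -3 to match normals: -5x + 2y + 2z = -21.
Both planes have normal n = (-5, 2, 2), |n| = √33. Any point on the first plane is at distance |(-21) − 2|/|n| = 23/√33 = 23√33/33 from the second.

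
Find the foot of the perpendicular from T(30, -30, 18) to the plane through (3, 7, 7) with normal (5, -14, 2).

(15, 12, 12)

The perpendicular from T has direction n = (5, -14, 2): r = (30, -30, 18) + t(5, -14, 2).
Substitute into the plane: n·(T + tn) = -69 gives 606 + 225t = -69, so t = -3.
Foot = (30, -30, 18) + (-3)·(5, -14, 2) = (15, 12, 12).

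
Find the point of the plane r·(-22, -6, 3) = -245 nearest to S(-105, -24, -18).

(5, 6, -33)

The perpendicular from S has direction n = (-22, -6, 3): r = (-105, -24, -18) + t(-22, -6, 3).
Substitute into the plane: n·(S + tn) = -245 gives 2400 + 529t = -245, so t = -5.
Foot = (-105, -24, -18) + (-5)·(-22, -6, 3) = (5, 6, -33).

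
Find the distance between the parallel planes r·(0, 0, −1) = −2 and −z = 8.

10

Both planes have normal n = (0, 0, −1), |n| = 1. Any point on the first plane is at distance |8 − (-2)|/|n| = 10/1 = 10 from the second.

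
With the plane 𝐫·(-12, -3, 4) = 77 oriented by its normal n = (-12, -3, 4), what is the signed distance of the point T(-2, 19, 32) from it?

18/13

n·T − 77 = 18.
|n| = 13, so the signed distance is 18/13.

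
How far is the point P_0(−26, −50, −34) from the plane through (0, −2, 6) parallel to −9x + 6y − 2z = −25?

Parallel planes share the normal n = (−9, 6, −2); since (0, −2, 6) lies on the plane, its equation is −9x + 6y − 2z = -24.
d = |(-9)·(-26) + 6·(-50) + (-2)·(-34) − (-24)| / √(81 + 36 + 4) = |26| / 11 = 26/11.

26/11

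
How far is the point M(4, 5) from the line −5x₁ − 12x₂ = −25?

The normal to the line is n = (−5, −12) with |n| = 13.
|n·M − (-25)| = |-80 − (-25)| = 55, so the distance is 55/13.

55/13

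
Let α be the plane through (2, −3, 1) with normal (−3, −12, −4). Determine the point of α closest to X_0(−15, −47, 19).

The perpendicular from X_0 has direction n = (−3, −12, −4): r = (−15, −47, 19) + λ(−3, −12, −4).
Substitute into the plane: n·(X_0 + λn) = 26 gives 533 + 169λ = 26, so λ = -3.
Foot = (−15, −47, 19) + (-3)·(−3, −12, −4) = (−6, −11, 31).

(-6, -11, 31)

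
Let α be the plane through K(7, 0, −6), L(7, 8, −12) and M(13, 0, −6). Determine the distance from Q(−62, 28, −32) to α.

4

KL = (0, 8, −6) and KM = (6, 0, 0), so a normal is n = KL × KM = (0, −36, −48).
Then n·(−62, 28, −32) − 288 = 240.
|n| = √(0 + 1296 + 2304) = 60, so the distance is |240|/60 = 4.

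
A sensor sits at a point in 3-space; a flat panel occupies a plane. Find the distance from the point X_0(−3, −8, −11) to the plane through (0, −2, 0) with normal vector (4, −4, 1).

√33/33

The plane has equation n·(r − (0, −2, 0)) = 0, i.e. n·r = 8.
Then n·(−3, −8, −11) − 8 = 1.
|n| = √(16 + 16 + 1) = √33, so the distance is |1|/√33 = 1/√33.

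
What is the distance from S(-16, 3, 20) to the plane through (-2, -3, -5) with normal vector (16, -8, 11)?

1/7

The plane has equation n·(r − (-2, -3, -5)) = 0, i.e. n·r = -63.
Then n·(-16, 3, 20) - (-63) = 3.
|n| = √(256 + 64 + 121) = 21, so the distance is |3|/21 = 1/7.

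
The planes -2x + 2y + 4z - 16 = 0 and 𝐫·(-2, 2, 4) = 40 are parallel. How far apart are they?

With common normal n = (-2, 2, 4) (|n| = 2√6), the distance is |16 − 40|/|n| = 24/(2√6) = 2√6.

2√6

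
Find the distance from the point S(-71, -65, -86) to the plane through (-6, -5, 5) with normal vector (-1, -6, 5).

30/√62

The plane has equation n·(r − (-6, -5, 5)) = 0, i.e. n·r = 61.
Then n·(-71, -65, -86) - 61 = -30.
|n| = √(1 + 36 + 25) = √62, so the distance is |-30|/√62 = 30/√62.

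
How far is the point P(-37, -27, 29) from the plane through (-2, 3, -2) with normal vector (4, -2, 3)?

13/√29

The plane has equation n·(r − (-2, 3, -2)) = 0, i.e. n·r = -20.
Then n·(-37, -27, 29) - (-20) = 13.
|n| = √(16 + 4 + 9) = √29, so the distance is |13|/√29 = 13√29/29.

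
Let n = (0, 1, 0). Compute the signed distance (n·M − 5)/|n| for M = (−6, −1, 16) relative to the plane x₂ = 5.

n·M − 5 = -6.
|n| = 1, so the signed distance is -6/1 = -6.

-6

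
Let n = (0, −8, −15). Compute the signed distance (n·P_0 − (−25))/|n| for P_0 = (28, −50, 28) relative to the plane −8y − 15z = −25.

n·P_0 − (-25) = 5.
|n| = 17, so the signed distance is 5/17.

5/17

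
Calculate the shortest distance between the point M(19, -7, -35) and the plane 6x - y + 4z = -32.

13√53/53

Normal vector n = (6, -1, 4), and n·(19, -7, -35) - (-32) = 13.
|n| = √(36 + 1 + 16) = √53, so the distance is |13|/√53 = 13/√53.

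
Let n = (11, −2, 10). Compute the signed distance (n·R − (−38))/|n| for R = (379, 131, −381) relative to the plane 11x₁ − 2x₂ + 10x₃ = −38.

n·R − (-38) = 135.
|n| = 15, so the signed distance is 135/15 = 9.

9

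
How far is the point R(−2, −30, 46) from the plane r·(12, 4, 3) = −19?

Normal vector n = (12, 4, 3), and n·(−2, −30, 46) − (−19) = 13.
|n| = √(144 + 16 + 9) = 13, so the distance is |13|/13 = 1.

1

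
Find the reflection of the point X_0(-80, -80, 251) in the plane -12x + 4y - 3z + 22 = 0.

n = (-12, 4, -3), |n|² = 169, n·X_0 − (-22) = -91, so t = -91/169 = -7/13.
Foot F = X_0 − (-7/13)·n = (-1124/13, -1012/13, 3242/13); the reflection is 2F − X_0 = (-1208/13, -984/13, 3221/13).

(-1208/13, -984/13, 3221/13)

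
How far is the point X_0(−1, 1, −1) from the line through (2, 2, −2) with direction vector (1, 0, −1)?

√3

Direction vector d = (1, 0, −1).
AP = (−3, −1, 1), and AP × d = (1, −2, 1).
|AP × d|² = 6 and |d|² = 2, so the distance is √(6/2) = √3.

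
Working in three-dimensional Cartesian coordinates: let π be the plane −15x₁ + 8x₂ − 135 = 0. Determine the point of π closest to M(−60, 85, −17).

The perpendicular from M has direction n = (−15, 8, 0): r = (−60, 85, −17) + λ(−15, 8, 0).
Substitute into the plane: n·(M + λn) = 135 gives 1580 + 289λ = 135, so λ = -5.
Foot = (−60, 85, −17) + (-5)·(−15, 8, 0) = (15, 45, −17).

(15, 45, -17)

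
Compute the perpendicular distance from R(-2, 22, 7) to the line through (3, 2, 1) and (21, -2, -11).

2√85

A direction vector is d = (18, -4, -12).
AP = (-5, 20, 6), and AP × d = (-216, 48, -340).
|AP × d|² = 164560 and |d|² = 484, so the distance is √(164560/484) = √340 = 2√85.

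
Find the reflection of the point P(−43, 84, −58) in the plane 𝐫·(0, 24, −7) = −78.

(-43, -108, -2)

With n = (0, 24, −7), the signed offset is (n·P − (-78))/|n|² = 2500/625 = 4.
P' = P − 2t·n = (−43, 84, −58) − 8·(0, 24, −7) = (−43, −108, −2).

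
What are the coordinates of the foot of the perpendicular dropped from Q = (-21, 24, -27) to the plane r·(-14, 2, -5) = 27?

n = (-14, 2, -5), |n|² = 225, and n·Q − 27 = 450.
t = 450/225 = 2, so the foot is Q − t·n = (-21, 24, -27) − 2·(-14, 2, -5) = (7, 20, -17).

(7, 20, -17)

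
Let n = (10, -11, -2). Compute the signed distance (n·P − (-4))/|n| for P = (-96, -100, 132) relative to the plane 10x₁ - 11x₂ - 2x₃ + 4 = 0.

n·P − (-4) = -120.
|n| = 15, so the signed distance is -120/15 = -8.

-8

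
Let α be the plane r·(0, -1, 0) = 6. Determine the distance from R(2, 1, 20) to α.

7

Normal vector n = (0, -1, 0), and n·(2, 1, 20) - 6 = -7.
|n| = √(0 + 1 + 0) = 1, so the distance is |-7|/1 = 7.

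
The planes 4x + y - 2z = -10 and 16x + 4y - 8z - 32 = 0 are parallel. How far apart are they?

6√21/7

Divide the second equation by 4 to match normals: 4x + y - 2z = 8.
With common normal n = (4, 1, -2) (|n| = √21), the distance is |(-10) − 8|/|n| = 18/√21.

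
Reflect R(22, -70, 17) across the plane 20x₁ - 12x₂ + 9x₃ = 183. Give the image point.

With n = (20, -12, 9), the signed offset is (n·R − 183)/|n|² = 1250/625 = 2.
R' = R − 2t·n = (22, -70, 17) − 4·(20, -12, 9) = (-58, -22, -19).

(-58, -22, -19)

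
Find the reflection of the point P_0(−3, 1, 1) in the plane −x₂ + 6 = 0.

(-3, 11, 1)

n = (0, −1, 0), |n|² = 1, n·P_0 − (-6) = 5, so t = 5/1 = 5.
Foot F = P_0 − 5·n = (−3, 6, 1); the reflection is 2F − P_0 = (−3, 11, 1).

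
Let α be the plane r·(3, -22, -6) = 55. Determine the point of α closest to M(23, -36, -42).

(17, 8, -30)

n = (3, -22, -6), |n|² = 529, and n·M − 55 = 1058.
t = 1058/529 = 2, so the foot is M − t·n = (23, -36, -42) − 2·(3, -22, -6) = (17, 8, -30).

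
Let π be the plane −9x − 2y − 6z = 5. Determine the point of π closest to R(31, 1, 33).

(-5, -7, 9)

The perpendicular from R has direction n = (−9, −2, −6): r = (31, 1, 33) + t(−9, −2, −6).
Substitute into the plane: n·(R + tn) = 5 gives -479 + 121t = 5, so t = 4.
Foot = (31, 1, 33) + 4·(−9, −2, −6) = (−5, −7, 9).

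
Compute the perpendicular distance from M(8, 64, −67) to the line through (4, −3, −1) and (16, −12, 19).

2√809

A direction vector is d = (12, −9, 20).
AP = (4, 67, −66); AP·d = -1875, |AP|² = 8861, |d|² = 625.
distance² = |AP|² − (AP·d)²/|d|² = 8861 − 3515625/625 = 3236, so the distance is 2√809.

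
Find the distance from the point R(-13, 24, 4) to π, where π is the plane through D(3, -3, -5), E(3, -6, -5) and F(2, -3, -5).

9

DE = (0, -3, 0) and DF = (-1, 0, 0), so a normal is n = DE × DF = (0, 0, -3).
Then n·(-13, 24, 4) - 15 = -27.
|n| = √(0 + 0 + 9) = 3, so the distance is |-27|/3 = 9.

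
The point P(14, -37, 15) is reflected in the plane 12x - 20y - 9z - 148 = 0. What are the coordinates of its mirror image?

(-10, 3, 33)

With n = (12, -20, -9), the signed offset is (n·P − 148)/|n|² = 625/625 = 1.
P' = P − 2t·n = (14, -37, 15) − 2·(12, -20, -9) = (-10, 3, 33).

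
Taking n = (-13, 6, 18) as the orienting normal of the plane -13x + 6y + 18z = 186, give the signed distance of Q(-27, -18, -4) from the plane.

n·Q − 186 = -15.
|n| = 23, so the signed distance is -15/23.

-15/23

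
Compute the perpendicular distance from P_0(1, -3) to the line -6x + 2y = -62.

d = |(-6)·1 + 2·(-3) − (-62)| / √(36 + 4) = |50|/(2√10) = 5√10/2.

25/√10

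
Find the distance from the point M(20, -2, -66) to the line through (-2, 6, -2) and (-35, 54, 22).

A direction vector is d = (-33, 48, 24).
AP = (22, -8, -64); AP·d = -2646, |AP|² = 4644, |d|² = 3969.
distance² = |AP|² − (AP·d)²/|d|² = 4644 − 7001316/3969 = 2880, so the distance is 24√5.

24√5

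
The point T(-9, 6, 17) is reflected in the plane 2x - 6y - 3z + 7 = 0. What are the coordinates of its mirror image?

n = (2, -6, -3), |n|² = 49, n·T − (-7) = -98, so t = -98/49 = -2.
Foot F = T − (-2)·n = (-5, -6, 11); the reflection is 2F − T = (-1, -18, 5).

(-1, -18, 5)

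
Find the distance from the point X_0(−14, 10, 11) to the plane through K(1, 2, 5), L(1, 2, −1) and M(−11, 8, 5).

1/√5

KL = (0, 0, −6) and KM = (−12, 6, 0), so a normal is n = KL × KM = (36, 72, 0).
Then n·(−14, 10, 11) − 180 = 36.
|n| = √(1296 + 5184 + 0) = 36√5, so the distance is |36|/(36√5) = √5/5.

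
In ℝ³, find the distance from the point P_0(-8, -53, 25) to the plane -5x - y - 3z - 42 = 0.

24/√35

d = |(-5)·(-8) + (-1)·(-53) + (-3)·25 − 42| / √(25 + 1 + 9) = |-24| / √35 = 24/√35.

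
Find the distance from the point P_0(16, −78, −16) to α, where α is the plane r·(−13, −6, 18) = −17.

Normal vector n = (−13, −6, 18), and n·(16, −78, −16) − (−17) = −11.
|n| = √(169 + 36 + 324) = 23, so the distance is |-11|/23 = 11/23.

11/23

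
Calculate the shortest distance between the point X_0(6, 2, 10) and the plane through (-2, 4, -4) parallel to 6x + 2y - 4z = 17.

6/√14

Parallel planes share the normal n = (6, 2, -4); since (-2, 4, -4) lies on the plane, its equation is 6x + 2y - 4z = 12.
Then n·(6, 2, 10) - 12 = -12.
|n| = √(36 + 4 + 16) = 2√14, so the distance is |-12|/(2√14) = 6/√14.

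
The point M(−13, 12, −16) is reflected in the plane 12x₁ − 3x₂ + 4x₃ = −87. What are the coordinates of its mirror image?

(11, 6, -8)

With n = (12, −3, 4), the signed offset is (n·M − (-87))/|n|² = -169/169 = -1.
M' = M − 2t·n = (−13, 12, −16) − (-2)·(12, −3, 4) = (11, 6, −8).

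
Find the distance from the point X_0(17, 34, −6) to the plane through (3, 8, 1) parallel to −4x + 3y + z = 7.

Parallel planes share the normal n = (−4, 3, 1); since (3, 8, 1) lies on the plane, its equation is −4x + 3y + z = 13.
Then n·(17, 34, −6) − 13 = 15.
|n| = √(16 + 9 + 1) = √26, so the distance is |15|/√26 = 15/√26.

15√26/26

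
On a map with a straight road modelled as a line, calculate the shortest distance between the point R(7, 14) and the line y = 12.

The normal to the line is n = (0, 1) with |n| = 1.
|n·R − 12| = |14 − 12| = 2, so the distance is 2/1 = 2.

2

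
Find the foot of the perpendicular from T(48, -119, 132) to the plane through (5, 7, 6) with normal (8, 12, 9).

n = (8, 12, 9), |n|² = 289, and n·T − 178 = -34.
t = -34/289 = -2/17, so the foot is T − t·n = (48, -119, 132) − (-2/17)·(8, 12, 9) = (832/17, -1999/17, 2262/17).

(832/17, -1999/17, 2262/17)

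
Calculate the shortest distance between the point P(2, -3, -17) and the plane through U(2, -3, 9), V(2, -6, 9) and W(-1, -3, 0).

UV = (0, -3, 0) and UW = (-3, 0, -9), so a normal is n = UV × UW = (27, 0, -9).
d = |27·2 + (-9)·(-17) − (-27)| / √(729 + 0 + 81) = |234| / (9√10) = 26/√10.

13√10/5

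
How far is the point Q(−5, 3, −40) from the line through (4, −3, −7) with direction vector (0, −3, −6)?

9√6

Direction vector d = (0, −3, −6).
AP = (−9, 6, −33); AP·d = 180, |AP|² = 1206, |d|² = 45.
distance² = |AP|² − (AP·d)²/|d|² = 1206 − 32400/45 = 486, so the distance is 9√6.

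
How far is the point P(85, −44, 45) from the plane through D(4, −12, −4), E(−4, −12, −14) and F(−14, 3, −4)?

DE = (−8, 0, −10) and DF = (−18, 15, 0), so a normal is n = DE × DF = (150, 180, −120).
n = (150, 180, −120); n·P − (-1080) = 510; |n| = 30√77; distance = 510/(30√77) = 17/√77.

17√77/77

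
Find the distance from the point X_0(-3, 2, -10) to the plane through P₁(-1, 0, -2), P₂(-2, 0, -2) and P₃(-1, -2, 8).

2/√26

P₁P₂ = (-1, 0, 0) and P₁P₃ = (0, -2, 10), so a normal is n = P₁P₂ × P₁P₃ = (0, 10, 2).
Then n·(-3, 2, -10) - (-4) = 4.
|n| = √(0 + 100 + 4) = 2√26, so the distance is |4|/(2√26) = 2/√26.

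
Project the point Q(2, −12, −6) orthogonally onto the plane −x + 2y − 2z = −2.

The perpendicular from Q has direction n = (−1, 2, −2): r = (2, −12, −6) + μ(−1, 2, −2).
Substitute into the plane: n·(Q + μn) = -2 gives -14 + 9μ = -2, so μ = 4/3.
Foot = (2, −12, −6) + (4/3)·(−1, 2, −2) = (2/3, −28/3, −26/3).

(2/3, -28/3, -26/3)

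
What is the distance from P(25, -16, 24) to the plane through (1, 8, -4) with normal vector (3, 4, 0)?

24/5

The plane has equation n·(r − (1, 8, -4)) = 0, i.e. n·r = 35.
d = |3·25 + 4·(-16) − 35| / √(9 + 16 + 0) = |-24| / 5 = 24/5.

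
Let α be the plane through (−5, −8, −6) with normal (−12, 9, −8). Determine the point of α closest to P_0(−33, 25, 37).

The perpendicular from P_0 has direction n = (−12, 9, −8): r = (−33, 25, 37) + t(−12, 9, −8).
Substitute into the plane: n·(P_0 + tn) = 36 gives 325 + 289t = 36, so t = -1.
Foot = (−33, 25, 37) + (-1)·(−12, 9, −8) = (−21, 16, 45).

(-21, 16, 45)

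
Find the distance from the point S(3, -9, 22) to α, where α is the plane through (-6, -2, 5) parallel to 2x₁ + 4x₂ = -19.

Parallel planes share the normal n = (2, 4, 0); since (-6, -2, 5) lies on the plane, its equation is 2x₁ + 4x₂ = -20.
Then n·(3, -9, 22) - (-20) = -10.
|n| = √(4 + 16 + 0) = 2√5, so the distance is |-10|/(2√5) = √5.

√5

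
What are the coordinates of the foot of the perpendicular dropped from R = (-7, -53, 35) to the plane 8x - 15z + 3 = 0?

(9, -53, 5)

n = (8, 0, -15), |n|² = 289, and n·R − (-3) = -578.
t = -578/289 = -2, so the foot is R − t·n = (-7, -53, 35) − (-2)·(8, 0, -15) = (9, -53, 5).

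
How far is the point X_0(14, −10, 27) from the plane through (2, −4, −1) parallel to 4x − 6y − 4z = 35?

Parallel planes share the normal n = (4, −6, −4); since (2, −4, −1) lies on the plane, its equation is 4x − 6y − 4z = 36.
Then n·(14, −10, 27) − 36 = −28.
|n| = √(16 + 36 + 16) = 2√17, so the distance is |-28|/(2√17) = 14/√17.

14√17/17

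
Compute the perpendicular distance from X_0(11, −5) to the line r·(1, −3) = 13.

The normal to the line is n = (1, −3) with |n| = √10.
|n·X_0 − 13| = |26 − 13| = 13, so the distance is 13/√10.

13√10/10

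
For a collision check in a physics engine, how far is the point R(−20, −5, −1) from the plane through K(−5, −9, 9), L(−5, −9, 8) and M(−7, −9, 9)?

4

KL = (0, 0, −1) and KM = (−2, 0, 0), so a normal is n = KL × KM = (0, 2, 0).
Then n·(−20, −5, −1) − (−18) = 8.
|n| = √(0 + 4 + 0) = 2, so the distance is |8|/2 = 4.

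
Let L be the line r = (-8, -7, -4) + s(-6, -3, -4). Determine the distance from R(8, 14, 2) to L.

Direction vector d = (-6, -3, -4).
AP = (16, 21, 6); AP·d = -183, |AP|² = 733, |d|² = 61.
distance² = |AP|² − (AP·d)²/|d|² = 733 − 33489/61 = 184, so the distance is 2√46.

2√46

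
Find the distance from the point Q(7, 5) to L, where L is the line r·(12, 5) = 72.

37/13

d = |12·7 + 5·5 − 72| / √(144 + 25) = |37|/13 = 37/13.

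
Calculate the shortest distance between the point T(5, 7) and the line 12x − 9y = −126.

The normal to the line is n = (12, −9) with |n| = 15.
|n·T − (-126)| = |-3 − (-126)| = 123, so the distance is 123/15 = 41/5.

41/5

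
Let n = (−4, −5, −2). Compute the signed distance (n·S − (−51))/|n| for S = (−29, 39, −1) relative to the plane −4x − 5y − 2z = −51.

n·S − (-51) = -26.
|n| = 3√5, so the signed distance is -26/(3√5).

-26/(3√5)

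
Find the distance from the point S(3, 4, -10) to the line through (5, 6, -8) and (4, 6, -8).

2√2

A direction vector is d = (-1, 0, 0).
AP = (-2, -2, -2); AP·d = 2, |AP|² = 12, |d|² = 1.
distance² = |AP|² − (AP·d)²/|d|² = 12 − 4/1 = 8, so the distance is 2√2.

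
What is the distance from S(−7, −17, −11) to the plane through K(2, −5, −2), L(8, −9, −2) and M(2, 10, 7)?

KL = (6, −4, 0) and KM = (0, 15, 9), so a normal is n = KL × KM = (−36, −54, 90).
Then n·(−7, −17, −11) − 18 = 162.
|n| = √(1296 + 2916 + 8100) = 18√38, so the distance is |162|/(18√38) = 9√38/38.

9/√38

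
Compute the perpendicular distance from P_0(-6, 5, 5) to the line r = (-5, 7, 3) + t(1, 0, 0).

Direction vector d = (1, 0, 0).
AP = (-1, -2, 2), and AP × d = (0, 2, 2).
|AP × d|² = 8 and |d|² = 1, so the distance is √8 = 2√2.

2√2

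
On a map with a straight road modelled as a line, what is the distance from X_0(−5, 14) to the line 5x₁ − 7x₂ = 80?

The normal to the line is n = (5, −7) with |n| = √74.
|n·X_0 − 80| = |-123 − 80| = 203, so the distance is 203/√74.

203√74/74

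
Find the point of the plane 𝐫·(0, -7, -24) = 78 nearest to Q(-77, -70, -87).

n = (0, -7, -24), |n|² = 625, and n·Q − 78 = 2500.
t = 2500/625 = 4, so the foot is Q − t·n = (-77, -70, -87) − 4·(0, -7, -24) = (-77, -42, 9).

(-77, -42, 9)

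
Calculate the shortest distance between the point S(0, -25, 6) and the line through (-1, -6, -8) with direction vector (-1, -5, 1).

Direction vector d = (-1, -5, 1).
AP = (1, -19, 14), and AP × d = (51, -15, -24).
|AP × d|² = 3402 and |d|² = 27, so the distance is √(3402/27) = √126 = 3√14.

3√14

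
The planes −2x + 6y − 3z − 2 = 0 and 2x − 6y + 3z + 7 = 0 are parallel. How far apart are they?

5/7

Divide the second equation by -1 to match normals: −2x + 6y − 3z = 7.
With common normal n = (−2, 6, −3) (|n| = 7), the distance is |2 − 7|/|n| = 5/7.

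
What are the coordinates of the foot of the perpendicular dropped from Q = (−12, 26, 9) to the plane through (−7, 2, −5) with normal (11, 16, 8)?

(-23, 10, 1)

n = (11, 16, 8), |n|² = 441, and n·Q − (-85) = 441.
t = 441/441 = 1, so the foot is Q − t·n = (−12, 26, 9) − 1·(11, 16, 8) = (−23, 10, 1).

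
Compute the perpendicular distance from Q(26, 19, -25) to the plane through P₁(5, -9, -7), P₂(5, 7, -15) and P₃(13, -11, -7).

11/9

P₁P₂ = (0, 16, -8) and P₁P₃ = (8, -2, 0), so a normal is n = P₁P₂ × P₁P₃ = (-16, -64, -128).
Then n·(26, 19, -25) - 1392 = 176.
|n| = √(256 + 4096 + 16384) = 144, so the distance is |176|/144 = 11/9.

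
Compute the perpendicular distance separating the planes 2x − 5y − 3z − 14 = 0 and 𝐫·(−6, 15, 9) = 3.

Divide the second equation by -3 to match normals: 2x − 5y − 3z = -1.
With common normal n = (2, −5, −3) (|n| = √38), the distance is |14 − (-1)|/|n| = 15/√38.

15/√38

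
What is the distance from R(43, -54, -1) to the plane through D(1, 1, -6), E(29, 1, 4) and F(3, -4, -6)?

2

DE = (28, 0, 10) and DF = (2, -5, 0), so a normal is n = DE × DF = (50, 20, -140).
d = |50·43 + 20·(-54) + (-140)·(-1) − 910| / √(2500 + 400 + 19600) = |300| / 150 = 2.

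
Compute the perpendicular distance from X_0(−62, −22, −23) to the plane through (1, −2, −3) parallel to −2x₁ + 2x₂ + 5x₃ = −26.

Parallel planes share the normal n = (−2, 2, 5); since (1, −2, −3) lies on the plane, its equation is −2x₁ + 2x₂ + 5x₃ = -21.
Then n·(−62, −22, −23) − (−21) = −14.
|n| = √(4 + 4 + 25) = √33, so the distance is |-14|/√33 = 14/√33.

14/√33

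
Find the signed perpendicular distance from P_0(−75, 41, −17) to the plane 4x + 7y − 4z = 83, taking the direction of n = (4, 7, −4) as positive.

n·P_0 − 83 = -28.
|n| = 9, so the signed distance is -28/9.

-28/9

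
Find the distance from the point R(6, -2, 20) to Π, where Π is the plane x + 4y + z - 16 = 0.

Normal vector n = (1, 4, 1), and n·(6, -2, 20) - 16 = 2.
|n| = √(1 + 16 + 1) = 3√2, so the distance is |2|/(3√2) = √2/3.

√2/3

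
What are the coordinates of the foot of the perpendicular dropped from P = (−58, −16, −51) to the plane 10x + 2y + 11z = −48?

n = (10, 2, 11), |n|² = 225, and n·P − (-48) = -1125.
t = -1125/225 = -5, so the foot is P − t·n = (−58, −16, −51) − (-5)·(10, 2, 11) = (−8, −6, 4).

(-8, -6, 4)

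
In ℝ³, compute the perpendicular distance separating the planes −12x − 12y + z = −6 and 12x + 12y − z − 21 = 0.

Divide the second equation by -1 to match normals: −12x − 12y + z = -21.
Both planes have normal n = (−12, −12, 1), |n| = 17. Any point on the first plane is at distance |(-21) − (-6)|/|n| = 15/17 from the second.

15/17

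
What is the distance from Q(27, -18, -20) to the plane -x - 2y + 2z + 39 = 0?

8/3

Normal vector n = (-1, -2, 2), and n·(27, -18, -20) - (-39) = 8.
|n| = √(1 + 4 + 4) = 3, so the distance is |8|/3 = 8/3.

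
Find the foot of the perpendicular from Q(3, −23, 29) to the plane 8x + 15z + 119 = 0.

(-13, -23, -1)

The perpendicular from Q has direction n = (8, 0, 15): r = (3, −23, 29) + λ(8, 0, 15).
Substitute into the plane: n·(Q + λn) = -119 gives 459 + 289λ = -119, so λ = -2.
Foot = (3, −23, 29) + (-2)·(8, 0, 15) = (−13, −23, −1).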